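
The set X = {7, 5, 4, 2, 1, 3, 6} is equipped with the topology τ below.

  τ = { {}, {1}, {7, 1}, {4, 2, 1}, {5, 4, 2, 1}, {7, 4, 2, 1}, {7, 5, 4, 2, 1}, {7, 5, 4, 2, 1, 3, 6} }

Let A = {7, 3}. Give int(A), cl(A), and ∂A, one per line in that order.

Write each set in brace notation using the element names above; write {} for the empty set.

U open, U⊆A: {}. int(A) = ⋃ = {}
X∖A={5, 4, 2, 1, 6}, int(X∖A)={5, 4, 2, 1}, hence cl(A)={7, 3, 6}
∂A: remove int from cl → {7, 3, 6}

int(A) = {}
cl(A)  = {7, 3, 6}
∂A     = {7, 3, 6}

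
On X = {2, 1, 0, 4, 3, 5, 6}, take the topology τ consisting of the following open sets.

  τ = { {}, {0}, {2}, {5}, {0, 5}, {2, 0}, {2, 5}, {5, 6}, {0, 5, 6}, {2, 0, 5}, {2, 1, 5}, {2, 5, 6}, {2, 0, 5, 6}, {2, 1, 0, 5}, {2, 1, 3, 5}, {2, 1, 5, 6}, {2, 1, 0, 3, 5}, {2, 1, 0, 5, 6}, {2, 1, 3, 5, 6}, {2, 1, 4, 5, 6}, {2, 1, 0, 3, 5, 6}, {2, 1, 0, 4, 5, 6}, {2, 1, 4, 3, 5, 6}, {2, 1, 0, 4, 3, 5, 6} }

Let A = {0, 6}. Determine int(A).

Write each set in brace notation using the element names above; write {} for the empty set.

{0}

interior: largest open inside A is {0} (from {}, {0})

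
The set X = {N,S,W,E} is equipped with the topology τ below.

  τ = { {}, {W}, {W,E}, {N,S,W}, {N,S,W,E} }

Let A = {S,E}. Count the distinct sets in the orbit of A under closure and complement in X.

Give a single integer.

X∖A={N,W}, int(X∖A)={W}, hence cl(A)={N,S,E}
Orbit (k=closure, c=complement):
  1. A     = {S,E}
  2. kA    = {N,S,E}
  3. cA    = {N,W}
  4. ckA   = {W}
  5. kcA   = {N,S,W,E}
  6. ckcA  = {}
(closed under both — stop)

6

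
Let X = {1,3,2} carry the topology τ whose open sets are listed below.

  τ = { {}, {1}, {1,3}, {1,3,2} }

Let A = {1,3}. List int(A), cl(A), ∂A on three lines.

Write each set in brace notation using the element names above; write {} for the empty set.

int(A) = {1,3}
cl(A)  = {1,3,2}
∂A     = {2}

interior: largest open inside A is {1,3} (from {}, {1}, {1,3})
cl via duality: int({2}) = {}, so X∖{} = {1,3,2}
cl∖int = {2}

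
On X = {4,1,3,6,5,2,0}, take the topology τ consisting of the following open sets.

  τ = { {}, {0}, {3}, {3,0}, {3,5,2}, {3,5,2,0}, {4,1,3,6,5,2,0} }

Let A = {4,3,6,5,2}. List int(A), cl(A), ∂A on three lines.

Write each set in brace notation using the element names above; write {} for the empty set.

U open, U⊆A: {}, {3}, {3,5,2}. int(A) = ⋃ = {3,5,2}
X∖A={1,0}, int(X∖A)={0}, hence cl(A)={4,1,3,6,5,2}
∂A: remove int from cl → {4,1,6}

int(A) = {3,5,2}
cl(A)  = {4,1,3,6,5,2}
∂A     = {4,1,6}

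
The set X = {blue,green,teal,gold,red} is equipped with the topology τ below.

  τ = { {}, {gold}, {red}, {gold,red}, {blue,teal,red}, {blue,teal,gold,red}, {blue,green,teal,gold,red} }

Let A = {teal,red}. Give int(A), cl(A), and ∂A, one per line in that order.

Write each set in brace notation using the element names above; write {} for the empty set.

open subsets of A: {}, {red}; so int(A) = {red}
closure: X∖int(X∖A) = X∖{gold} = {blue,green,teal,red}
∂A = {blue,green,teal,red} minus {red} = {blue,green,teal}

int(A) = {red}
cl(A)  = {blue,green,teal,red}
∂A     = {blue,green,teal}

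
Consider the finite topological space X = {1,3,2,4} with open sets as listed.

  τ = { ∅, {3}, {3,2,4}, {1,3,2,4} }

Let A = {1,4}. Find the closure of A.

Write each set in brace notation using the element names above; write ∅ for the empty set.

{1,2,4}

closure: X∖int(X∖A) = X∖{3} = {1,2,4}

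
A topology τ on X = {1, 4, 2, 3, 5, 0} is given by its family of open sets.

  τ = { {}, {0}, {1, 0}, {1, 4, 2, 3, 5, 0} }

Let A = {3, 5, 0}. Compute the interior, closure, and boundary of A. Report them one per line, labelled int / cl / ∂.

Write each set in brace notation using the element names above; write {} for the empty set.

opens ⊆ A: {}, {0}; union → int = {0}
complement {1, 4, 2}; its interior {}; cl(A) = X∖{} = {1, 4, 2, 3, 5, 0}
boundary = {1, 4, 2, 3, 5, 0} ∖ {0} = {1, 4, 2, 3, 5}

int(A) = {0}
cl(A)  = {1, 4, 2, 3, 5, 0}
∂A     = {1, 4, 2, 3, 5}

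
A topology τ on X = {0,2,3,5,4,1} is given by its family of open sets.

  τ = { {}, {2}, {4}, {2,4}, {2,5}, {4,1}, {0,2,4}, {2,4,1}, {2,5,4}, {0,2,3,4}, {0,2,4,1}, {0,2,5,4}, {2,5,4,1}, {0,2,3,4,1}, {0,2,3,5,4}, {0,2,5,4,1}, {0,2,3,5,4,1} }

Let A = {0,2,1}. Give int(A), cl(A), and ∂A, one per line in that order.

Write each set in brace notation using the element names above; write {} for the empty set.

int(A) = {2}
cl(A)  = {0,2,3,5,1}
∂A     = {0,3,5,1}

opens ⊆ A: {}, {2}; union → int = {2}
complement {3,5,4}; its interior {4}; cl(A) = X∖{4} = {0,2,3,5,1}
boundary = {0,2,3,5,1} ∖ {2} = {0,3,5,1}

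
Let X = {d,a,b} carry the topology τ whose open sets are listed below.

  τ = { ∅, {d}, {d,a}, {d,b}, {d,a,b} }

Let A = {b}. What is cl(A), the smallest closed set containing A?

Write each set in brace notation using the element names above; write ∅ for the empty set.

{b}

cl via duality: int({d,a}) = {d,a}, so X∖{d,a} = {b}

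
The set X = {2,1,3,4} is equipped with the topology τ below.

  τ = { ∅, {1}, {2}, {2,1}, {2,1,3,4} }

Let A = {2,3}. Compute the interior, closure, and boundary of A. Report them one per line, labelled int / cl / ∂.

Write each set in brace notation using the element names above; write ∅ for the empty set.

int(A) = {2}
cl(A)  = {2,3,4}
∂A     = {3,4}

open subsets of A: ∅, {2}; so int(A) = {2}
closure: X∖int(X∖A) = X∖{1} = {2,3,4}
∂A = {2,3,4} minus {2} = {3,4}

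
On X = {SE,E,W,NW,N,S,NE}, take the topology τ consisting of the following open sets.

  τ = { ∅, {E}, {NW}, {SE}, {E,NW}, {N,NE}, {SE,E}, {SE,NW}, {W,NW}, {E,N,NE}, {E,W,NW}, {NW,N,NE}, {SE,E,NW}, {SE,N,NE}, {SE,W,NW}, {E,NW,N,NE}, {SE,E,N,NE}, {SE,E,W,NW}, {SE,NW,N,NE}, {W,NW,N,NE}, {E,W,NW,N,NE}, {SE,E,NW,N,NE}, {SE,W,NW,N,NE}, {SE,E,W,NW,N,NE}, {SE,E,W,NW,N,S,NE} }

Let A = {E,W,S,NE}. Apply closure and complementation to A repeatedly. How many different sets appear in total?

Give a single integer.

closure: X∖int(X∖A) = X∖{SE,NW} = {E,W,N,S,NE}
Let k=closure and c=complement:
  1. A     = {E,W,S,NE}
  2. kA    = {E,W,N,S,NE}
  3. cA    = {SE,NW,N}
  4. ckA   = {SE,NW}
  5. kcA   = {SE,W,NW,N,S,NE}
  6. kckA  = {SE,W,NW,S}
  7. ckcA  = {E}
  8. ckckA = {E,N,NE}
  9. kckcA = {E,S}
  10. kckckA = {E,N,S,NE}
  11. ckckcA = {SE,W,NW,N,NE}
  12. ckckckA = {SE,W,NW}
— saturated at 12

12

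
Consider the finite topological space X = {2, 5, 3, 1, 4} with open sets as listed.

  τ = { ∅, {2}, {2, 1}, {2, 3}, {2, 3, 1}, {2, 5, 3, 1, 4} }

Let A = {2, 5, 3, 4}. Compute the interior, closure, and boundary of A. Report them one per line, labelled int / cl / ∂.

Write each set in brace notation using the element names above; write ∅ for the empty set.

int(A) = {2, 3}
cl(A)  = {2, 5, 3, 1, 4}
∂A     = {5, 1, 4}

U open, U⊆A: ∅, {2}, {2, 3}. int(A) = ⋃ = {2, 3}
X∖A={1}, int(X∖A)=∅, hence cl(A)={2, 5, 3, 1, 4}
∂A: remove int from cl → {5, 1, 4}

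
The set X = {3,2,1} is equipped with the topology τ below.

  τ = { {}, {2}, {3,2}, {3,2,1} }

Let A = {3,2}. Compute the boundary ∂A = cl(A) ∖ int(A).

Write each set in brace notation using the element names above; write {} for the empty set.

{1}

opens ⊆ A: {}, {2}, {3,2}; union → int = {3,2}
complement {1}; its interior {}; cl(A) = X∖{} = {3,2,1}
boundary = {3,2,1} ∖ {3,2} = {1}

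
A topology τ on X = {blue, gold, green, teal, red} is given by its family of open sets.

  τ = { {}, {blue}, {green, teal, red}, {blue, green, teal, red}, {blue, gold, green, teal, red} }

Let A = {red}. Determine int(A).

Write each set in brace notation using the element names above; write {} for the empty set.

interior: largest open inside A is {} (from {})

{}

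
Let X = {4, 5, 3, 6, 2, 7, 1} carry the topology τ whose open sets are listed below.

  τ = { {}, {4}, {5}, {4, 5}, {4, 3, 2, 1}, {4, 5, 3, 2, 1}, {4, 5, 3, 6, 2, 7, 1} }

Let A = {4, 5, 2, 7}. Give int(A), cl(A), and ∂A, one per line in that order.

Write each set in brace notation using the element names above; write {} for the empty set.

int(A) = {4, 5}
cl(A)  = {4, 5, 3, 6, 2, 7, 1}
∂A     = {3, 6, 2, 7, 1}

U open, U⊆A: {}, {4}, {5}, {4, 5}. int(A) = ⋃ = {4, 5}
X∖A={3, 6, 1}, int(X∖A)={}, hence cl(A)={4, 5, 3, 6, 2, 7, 1}
∂A: remove int from cl → {3, 6, 2, 7, 1}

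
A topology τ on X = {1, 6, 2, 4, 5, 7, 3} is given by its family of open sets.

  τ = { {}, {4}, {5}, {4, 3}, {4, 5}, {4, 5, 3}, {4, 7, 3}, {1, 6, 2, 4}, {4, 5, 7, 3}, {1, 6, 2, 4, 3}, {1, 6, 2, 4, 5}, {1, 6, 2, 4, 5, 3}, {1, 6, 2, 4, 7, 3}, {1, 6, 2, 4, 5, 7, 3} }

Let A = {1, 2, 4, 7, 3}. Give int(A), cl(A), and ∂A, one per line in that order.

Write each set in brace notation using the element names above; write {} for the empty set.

U open, U⊆A: {}, {4}, {4, 3}, {4, 7, 3}. int(A) = ⋃ = {4, 7, 3}
X∖A={6, 5}, int(X∖A)={5}, hence cl(A)={1, 6, 2, 4, 7, 3}
∂A: remove int from cl → {1, 6, 2}

int(A) = {4, 7, 3}
cl(A)  = {1, 6, 2, 4, 7, 3}
∂A     = {1, 6, 2}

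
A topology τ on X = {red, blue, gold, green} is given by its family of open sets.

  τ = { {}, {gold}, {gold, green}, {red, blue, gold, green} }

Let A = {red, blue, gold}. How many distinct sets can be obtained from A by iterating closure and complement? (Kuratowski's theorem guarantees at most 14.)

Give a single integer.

6

X∖A={green}, int(X∖A)={}, hence cl(A)={red, blue, gold, green}
Orbit (k=closure, c=complement):
  1. A     = {red, blue, gold}
  2. kA    = {red, blue, gold, green}
  3. cA    = {green}
  4. ckA   = {}
  5. kcA   = {red, blue, green}
  6. ckcA  = {gold}
(closed under both — stop)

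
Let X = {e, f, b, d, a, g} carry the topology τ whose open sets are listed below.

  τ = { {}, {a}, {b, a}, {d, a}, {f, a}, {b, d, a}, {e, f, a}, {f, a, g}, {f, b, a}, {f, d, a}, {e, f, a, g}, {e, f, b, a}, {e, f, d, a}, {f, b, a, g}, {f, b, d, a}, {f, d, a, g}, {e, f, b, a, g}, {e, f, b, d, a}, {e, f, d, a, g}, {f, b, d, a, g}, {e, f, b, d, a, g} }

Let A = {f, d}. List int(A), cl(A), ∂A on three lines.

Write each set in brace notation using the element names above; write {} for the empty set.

int(A) = {}
cl(A)  = {e, f, d, g}
∂A     = {e, f, d, g}

open subsets of A: {}; so int(A) = {}
closure: X∖int(X∖A) = X∖{b, a} = {e, f, d, g}
∂A = {e, f, d, g} minus {} = {e, f, d, g}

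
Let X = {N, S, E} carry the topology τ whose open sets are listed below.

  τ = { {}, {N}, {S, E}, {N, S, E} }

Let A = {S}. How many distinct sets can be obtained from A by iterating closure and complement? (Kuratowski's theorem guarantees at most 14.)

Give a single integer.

6

cl via duality: int({N, E}) = {N}, so X∖{N} = {S, E}
Write k for closure, c for complement:
  1. A     = {S}
  2. kA    = {S, E}
  3. cA    = {N, E}
  4. ckA   = {N}
  5. kcA   = {N, S, E}
  6. ckcA  = {}
applying k or c yields no new set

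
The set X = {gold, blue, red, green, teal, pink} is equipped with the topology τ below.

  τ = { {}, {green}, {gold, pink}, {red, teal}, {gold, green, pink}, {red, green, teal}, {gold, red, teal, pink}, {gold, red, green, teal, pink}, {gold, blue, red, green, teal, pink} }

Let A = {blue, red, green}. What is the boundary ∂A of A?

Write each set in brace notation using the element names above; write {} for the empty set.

{blue, red, teal}

opens ⊆ A: {}, {green}; union → int = {green}
complement {gold, teal, pink}; its interior {gold, pink}; cl(A) = X∖{gold, pink} = {blue, red, green, teal}
boundary = {blue, red, green, teal} ∖ {green} = {blue, red, teal}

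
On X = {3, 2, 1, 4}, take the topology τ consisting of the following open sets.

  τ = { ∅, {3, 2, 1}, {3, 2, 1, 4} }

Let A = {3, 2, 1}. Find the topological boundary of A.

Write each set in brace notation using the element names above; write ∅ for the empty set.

opens ⊆ A: ∅, {3, 2, 1}; union → int = {3, 2, 1}
complement {4}; its interior ∅; cl(A) = X∖∅ = {3, 2, 1, 4}
boundary = {3, 2, 1, 4} ∖ {3, 2, 1} = {4}

{4}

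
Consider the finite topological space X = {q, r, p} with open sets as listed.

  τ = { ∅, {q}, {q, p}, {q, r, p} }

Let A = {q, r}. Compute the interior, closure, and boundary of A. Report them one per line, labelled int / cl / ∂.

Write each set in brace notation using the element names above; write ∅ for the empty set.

interior: largest open inside A is {q} (from ∅, {q})
cl via duality: int({p}) = ∅, so X∖∅ = {q, r, p}
cl∖int = {r, p}

int(A) = {q}
cl(A)  = {q, r, p}
∂A     = {r, p}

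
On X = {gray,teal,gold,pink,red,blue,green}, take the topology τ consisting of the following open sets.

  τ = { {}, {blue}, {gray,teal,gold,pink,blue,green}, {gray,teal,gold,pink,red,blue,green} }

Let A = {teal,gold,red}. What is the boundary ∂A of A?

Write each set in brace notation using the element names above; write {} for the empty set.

opens ⊆ A: {}; union → int = {}
complement {gray,pink,blue,green}; its interior {blue}; cl(A) = X∖{blue} = {gray,teal,gold,pink,red,green}
boundary = {gray,teal,gold,pink,red,green} ∖ {} = {gray,teal,gold,pink,red,green}

{gray,teal,gold,pink,red,green}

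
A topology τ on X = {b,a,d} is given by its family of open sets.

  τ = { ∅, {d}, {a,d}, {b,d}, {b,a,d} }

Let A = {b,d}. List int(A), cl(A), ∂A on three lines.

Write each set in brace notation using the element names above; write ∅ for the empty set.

int(A) = {b,d}
cl(A)  = {b,a,d}
∂A     = {a}

U open, U⊆A: ∅, {d}, {b,d}. int(A) = ⋃ = {b,d}
X∖A={a}, int(X∖A)=∅, hence cl(A)={b,a,d}
∂A: remove int from cl → {a}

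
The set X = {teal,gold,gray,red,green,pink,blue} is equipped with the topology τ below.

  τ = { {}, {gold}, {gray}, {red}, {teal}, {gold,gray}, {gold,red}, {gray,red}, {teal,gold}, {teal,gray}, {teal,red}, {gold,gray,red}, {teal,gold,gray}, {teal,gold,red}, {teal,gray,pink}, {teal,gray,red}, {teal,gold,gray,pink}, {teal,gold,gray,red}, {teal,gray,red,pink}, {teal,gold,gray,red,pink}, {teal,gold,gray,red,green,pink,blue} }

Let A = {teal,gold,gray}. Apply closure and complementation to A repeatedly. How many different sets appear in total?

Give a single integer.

X∖A={red,green,pink,blue}, int(X∖A)={red}, hence cl(A)={teal,gold,gray,green,pink,blue}
Orbit (k=closure, c=complement):
  1. A     = {teal,gold,gray}
  2. kA    = {teal,gold,gray,green,pink,blue}
  3. cA    = {red,green,pink,blue}
  4. ckA   = {red}
  5. kckA  = {red,green,blue}
  6. ckckA = {teal,gold,gray,pink}
(closed under both — stop)

6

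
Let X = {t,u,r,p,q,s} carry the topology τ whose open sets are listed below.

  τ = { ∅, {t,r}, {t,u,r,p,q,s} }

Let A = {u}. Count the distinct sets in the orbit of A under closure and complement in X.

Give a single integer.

complement {t,r,p,q,s}; its interior {t,r}; cl(A) = X∖{t,r} = {u,p,q,s}
With k = closure, c = complement:
  1. A     = {u}
  2. kA    = {u,p,q,s}
  3. cA    = {t,r,p,q,s}
  4. ckA   = {t,r}
  5. kcA   = {t,u,r,p,q,s}
  6. ckcA  = ∅
k, c of each give nothing new

6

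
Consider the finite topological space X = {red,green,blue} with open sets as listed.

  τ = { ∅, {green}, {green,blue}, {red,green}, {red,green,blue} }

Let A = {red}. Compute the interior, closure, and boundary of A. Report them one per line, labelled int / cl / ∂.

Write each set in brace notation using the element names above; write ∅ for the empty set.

int(A) = ∅
cl(A)  = {red}
∂A     = {red}

U open, U⊆A: ∅. int(A) = ⋃ = ∅
X∖A={green,blue}, int(X∖A)={green,blue}, hence cl(A)={red}
∂A: remove int from cl → {red}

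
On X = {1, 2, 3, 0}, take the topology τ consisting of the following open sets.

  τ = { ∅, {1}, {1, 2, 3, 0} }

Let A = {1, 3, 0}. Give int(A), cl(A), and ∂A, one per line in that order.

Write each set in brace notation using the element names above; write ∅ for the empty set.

interior: largest open inside A is {1} (from ∅, {1})
cl via duality: int({2}) = ∅, so X∖∅ = {1, 2, 3, 0}
cl∖int = {2, 3, 0}

int(A) = {1}
cl(A)  = {1, 2, 3, 0}
∂A     = {2, 3, 0}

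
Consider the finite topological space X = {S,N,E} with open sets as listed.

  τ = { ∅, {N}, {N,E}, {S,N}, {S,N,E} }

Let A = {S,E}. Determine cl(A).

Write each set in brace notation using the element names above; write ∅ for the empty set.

{S,E}

closure: X∖int(X∖A) = X∖{N} = {S,E}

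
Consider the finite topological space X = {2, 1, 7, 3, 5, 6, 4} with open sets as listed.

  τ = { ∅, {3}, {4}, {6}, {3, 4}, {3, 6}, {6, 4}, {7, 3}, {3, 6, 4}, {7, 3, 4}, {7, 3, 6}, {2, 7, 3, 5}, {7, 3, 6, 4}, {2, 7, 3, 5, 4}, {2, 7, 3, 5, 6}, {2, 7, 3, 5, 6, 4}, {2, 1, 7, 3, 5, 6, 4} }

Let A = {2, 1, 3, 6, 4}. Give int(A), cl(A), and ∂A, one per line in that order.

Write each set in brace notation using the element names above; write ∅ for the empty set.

int(A) = {3, 6, 4}
cl(A)  = {2, 1, 7, 3, 5, 6, 4}
∂A     = {2, 1, 7, 5}

opens ⊆ A: ∅, {6}, {4}, {3}, {3, 4}, {6, 4}, {3, 6}, {3, 6, 4}; union → int = {3, 6, 4}
complement {7, 5}; its interior ∅; cl(A) = X∖∅ = {2, 1, 7, 3, 5, 6, 4}
boundary = {2, 1, 7, 3, 5, 6, 4} ∖ {3, 6, 4} = {2, 1, 7, 5}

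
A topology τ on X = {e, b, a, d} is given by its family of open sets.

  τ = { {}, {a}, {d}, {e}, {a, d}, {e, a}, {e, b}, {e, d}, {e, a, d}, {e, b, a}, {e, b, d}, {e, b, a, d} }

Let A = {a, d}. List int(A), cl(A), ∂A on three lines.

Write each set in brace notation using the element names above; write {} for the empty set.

int(A) = {a, d}
cl(A)  = {a, d}
∂A     = {}

opens ⊆ A: {}, {d}, {a}, {a, d}; union → int = {a, d}
complement {e, b}; its interior {e, b}; cl(A) = X∖{e, b} = {a, d}
boundary = {a, d} ∖ {a, d} = {}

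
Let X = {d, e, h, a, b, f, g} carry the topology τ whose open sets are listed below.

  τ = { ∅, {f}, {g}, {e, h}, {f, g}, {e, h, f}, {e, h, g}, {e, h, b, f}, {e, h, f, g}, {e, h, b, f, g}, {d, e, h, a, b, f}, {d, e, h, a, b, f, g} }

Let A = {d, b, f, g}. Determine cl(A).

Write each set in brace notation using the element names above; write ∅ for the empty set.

{d, a, b, f, g}

cl via duality: int({e, h, a}) = {e, h}, so X∖{e, h} = {d, a, b, f, g}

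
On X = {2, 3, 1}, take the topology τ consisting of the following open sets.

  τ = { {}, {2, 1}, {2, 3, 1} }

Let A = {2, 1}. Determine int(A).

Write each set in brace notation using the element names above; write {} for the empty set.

{2, 1}

interior: largest open inside A is {2, 1} (from {}, {2, 1})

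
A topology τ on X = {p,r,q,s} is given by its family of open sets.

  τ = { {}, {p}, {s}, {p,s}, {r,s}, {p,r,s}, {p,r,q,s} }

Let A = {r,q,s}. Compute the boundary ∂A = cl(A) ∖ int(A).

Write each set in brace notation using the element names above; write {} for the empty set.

opens ⊆ A: {}, {s}, {r,s}; union → int = {r,s}
complement {p}; its interior {p}; cl(A) = X∖{p} = {r,q,s}
boundary = {r,q,s} ∖ {r,s} = {q}

{q}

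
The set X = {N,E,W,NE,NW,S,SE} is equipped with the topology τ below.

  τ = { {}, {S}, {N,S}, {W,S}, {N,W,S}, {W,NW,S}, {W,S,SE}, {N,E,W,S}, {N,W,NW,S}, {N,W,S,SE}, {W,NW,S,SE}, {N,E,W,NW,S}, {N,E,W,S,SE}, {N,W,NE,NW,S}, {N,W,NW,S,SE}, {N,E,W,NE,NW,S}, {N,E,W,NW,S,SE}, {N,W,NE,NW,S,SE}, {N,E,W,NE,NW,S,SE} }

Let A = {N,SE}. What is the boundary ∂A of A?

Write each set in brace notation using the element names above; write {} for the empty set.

{N,E,NE,SE}

interior: largest open inside A is {} (from {})
cl via duality: int({E,W,NE,NW,S}) = {W,NW,S}, so X∖{W,NW,S} = {N,E,NE,SE}
cl∖int = {N,E,NE,SE}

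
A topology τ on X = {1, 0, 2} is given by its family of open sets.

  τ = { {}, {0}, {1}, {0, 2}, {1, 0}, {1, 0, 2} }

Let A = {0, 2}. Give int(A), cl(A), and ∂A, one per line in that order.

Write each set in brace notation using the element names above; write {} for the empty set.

interior: largest open inside A is {0, 2} (from {}, {0}, {0, 2})
cl via duality: int({1}) = {1}, so X∖{1} = {0, 2}
cl∖int = {}

int(A) = {0, 2}
cl(A)  = {0, 2}
∂A     = {}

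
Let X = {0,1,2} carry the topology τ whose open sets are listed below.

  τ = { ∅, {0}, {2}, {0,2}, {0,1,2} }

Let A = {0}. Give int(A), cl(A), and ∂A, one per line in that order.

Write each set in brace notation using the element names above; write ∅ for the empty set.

U open, U⊆A: ∅, {0}. int(A) = ⋃ = {0}
X∖A={1,2}, int(X∖A)={2}, hence cl(A)={0,1}
∂A: remove int from cl → {1}

int(A) = {0}
cl(A)  = {0,1}
∂A     = {1}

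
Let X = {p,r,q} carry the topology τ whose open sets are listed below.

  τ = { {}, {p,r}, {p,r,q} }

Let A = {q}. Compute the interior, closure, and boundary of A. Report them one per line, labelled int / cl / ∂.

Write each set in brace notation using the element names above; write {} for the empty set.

opens ⊆ A: {}; union → int = {}
complement {p,r}; its interior {p,r}; cl(A) = X∖{p,r} = {q}
boundary = {q} ∖ {} = {q}

int(A) = {}
cl(A)  = {q}
∂A     = {q}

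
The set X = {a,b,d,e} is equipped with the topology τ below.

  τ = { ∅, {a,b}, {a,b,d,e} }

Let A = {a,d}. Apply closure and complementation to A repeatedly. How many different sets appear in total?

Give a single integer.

closure: X∖int(X∖A) = X∖∅ = {a,b,d,e}
Let k=closure and c=complement:
  1. A     = {a,d}
  2. kA    = {a,b,d,e}
  3. cA    = {b,e}
  4. ckA   = ∅
— saturated at 4

4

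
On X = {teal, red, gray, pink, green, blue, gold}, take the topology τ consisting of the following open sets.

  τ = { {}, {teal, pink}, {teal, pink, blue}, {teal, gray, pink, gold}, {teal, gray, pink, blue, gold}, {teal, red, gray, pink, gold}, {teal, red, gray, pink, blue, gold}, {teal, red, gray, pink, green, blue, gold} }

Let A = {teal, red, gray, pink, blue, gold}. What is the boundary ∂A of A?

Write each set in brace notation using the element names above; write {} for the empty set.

{green}

opens ⊆ A: {}, {teal, pink}, {teal, pink, blue}, {teal, gray, pink, gold}, {teal, red, gray, pink, gold}, {teal, gray, pink, blue, gold}, {teal, red, gray, pink, blue, gold}; union → int = {teal, red, gray, pink, blue, gold}
complement {green}; its interior {}; cl(A) = X∖{} = {teal, red, gray, pink, green, blue, gold}
boundary = {teal, red, gray, pink, green, blue, gold} ∖ {teal, red, gray, pink, blue, gold} = {green}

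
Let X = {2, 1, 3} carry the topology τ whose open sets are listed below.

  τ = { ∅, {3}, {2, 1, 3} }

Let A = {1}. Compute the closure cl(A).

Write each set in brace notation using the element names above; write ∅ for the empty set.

{2, 1}

X∖A={2, 3}, int(X∖A)={3}, hence cl(A)={2, 1}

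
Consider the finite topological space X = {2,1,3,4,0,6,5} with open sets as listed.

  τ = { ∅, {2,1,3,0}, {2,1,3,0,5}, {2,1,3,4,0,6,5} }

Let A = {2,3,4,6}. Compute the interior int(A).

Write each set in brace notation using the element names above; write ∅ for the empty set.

∅

open subsets of A: ∅; so int(A) = ∅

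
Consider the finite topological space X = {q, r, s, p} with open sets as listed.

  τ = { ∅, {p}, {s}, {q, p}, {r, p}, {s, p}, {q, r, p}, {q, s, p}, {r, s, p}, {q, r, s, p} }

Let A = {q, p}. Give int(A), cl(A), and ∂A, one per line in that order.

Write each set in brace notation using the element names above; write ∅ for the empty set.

interior: largest open inside A is {q, p} (from ∅, {p}, {q, p})
cl via duality: int({r, s}) = {s}, so X∖{s} = {q, r, p}
cl∖int = {r}

int(A) = {q, p}
cl(A)  = {q, r, p}
∂A     = {r}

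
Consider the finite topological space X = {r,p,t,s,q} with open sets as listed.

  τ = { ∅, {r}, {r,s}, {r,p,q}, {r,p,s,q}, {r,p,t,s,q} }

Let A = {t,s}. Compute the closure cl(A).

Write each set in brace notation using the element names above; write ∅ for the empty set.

{t,s}

closure: X∖int(X∖A) = X∖{r,p,q} = {t,s}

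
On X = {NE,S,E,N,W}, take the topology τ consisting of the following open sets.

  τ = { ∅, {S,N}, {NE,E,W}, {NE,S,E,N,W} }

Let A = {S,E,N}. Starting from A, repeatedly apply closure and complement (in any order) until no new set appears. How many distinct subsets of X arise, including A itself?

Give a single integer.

6

complement {NE,W}; its interior ∅; cl(A) = X∖∅ = {NE,S,E,N,W}
With k = closure, c = complement:
  1. A     = {S,E,N}
  2. kA    = {NE,S,E,N,W}
  3. cA    = {NE,W}
  4. ckA   = ∅
  5. kcA   = {NE,E,W}
  6. ckcA  = {S,N}
k, c of each give nothing new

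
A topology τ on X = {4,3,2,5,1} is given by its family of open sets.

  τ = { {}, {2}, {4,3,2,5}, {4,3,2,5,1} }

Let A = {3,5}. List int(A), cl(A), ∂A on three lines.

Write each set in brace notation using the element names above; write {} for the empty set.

int(A) = {}
cl(A)  = {4,3,5,1}
∂A     = {4,3,5,1}

opens ⊆ A: {}; union → int = {}
complement {4,2,1}; its interior {2}; cl(A) = X∖{2} = {4,3,5,1}
boundary = {4,3,5,1} ∖ {} = {4,3,5,1}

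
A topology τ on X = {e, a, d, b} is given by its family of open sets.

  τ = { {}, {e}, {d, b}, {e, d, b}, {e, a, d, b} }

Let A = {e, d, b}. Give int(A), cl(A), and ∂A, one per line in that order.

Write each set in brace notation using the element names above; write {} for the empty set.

int(A) = {e, d, b}
cl(A)  = {e, a, d, b}
∂A     = {a}

U open, U⊆A: {}, {e}, {d, b}, {e, d, b}. int(A) = ⋃ = {e, d, b}
X∖A={a}, int(X∖A)={}, hence cl(A)={e, a, d, b}
∂A: remove int from cl → {a}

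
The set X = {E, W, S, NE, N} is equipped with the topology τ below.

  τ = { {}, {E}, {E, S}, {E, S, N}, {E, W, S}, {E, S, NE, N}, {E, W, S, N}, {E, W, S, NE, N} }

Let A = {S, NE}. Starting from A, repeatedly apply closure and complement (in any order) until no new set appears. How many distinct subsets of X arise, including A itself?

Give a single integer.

closure: X∖int(X∖A) = X∖{E} = {W, S, NE, N}
Let k=closure and c=complement:
  1. A     = {S, NE}
  2. kA    = {W, S, NE, N}
  3. cA    = {E, W, N}
  4. ckA   = {E}
  5. kcA   = {E, W, S, NE, N}
  6. ckcA  = {}
— saturated at 6

6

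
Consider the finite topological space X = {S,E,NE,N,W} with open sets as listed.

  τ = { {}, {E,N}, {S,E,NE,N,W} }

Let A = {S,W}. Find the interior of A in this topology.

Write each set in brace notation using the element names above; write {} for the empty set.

{}

interior: largest open inside A is {} (from {})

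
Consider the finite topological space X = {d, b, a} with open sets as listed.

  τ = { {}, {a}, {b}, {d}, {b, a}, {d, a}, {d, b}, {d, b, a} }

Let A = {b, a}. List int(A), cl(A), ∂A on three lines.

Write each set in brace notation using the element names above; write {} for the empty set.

int(A) = {b, a}
cl(A)  = {b, a}
∂A     = {}

open subsets of A: {}, {b}, {a}, {b, a}; so int(A) = {b, a}
closure: X∖int(X∖A) = X∖{d} = {b, a}
∂A = {b, a} minus {b, a} = {}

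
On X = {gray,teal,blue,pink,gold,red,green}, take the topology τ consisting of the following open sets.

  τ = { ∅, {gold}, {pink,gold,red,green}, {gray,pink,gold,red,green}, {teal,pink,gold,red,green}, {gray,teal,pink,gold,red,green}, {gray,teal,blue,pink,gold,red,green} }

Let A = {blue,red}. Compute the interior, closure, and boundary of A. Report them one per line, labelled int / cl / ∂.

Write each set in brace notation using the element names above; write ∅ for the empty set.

int(A) = ∅
cl(A)  = {gray,teal,blue,pink,red,green}
∂A     = {gray,teal,blue,pink,red,green}

opens ⊆ A: ∅; union → int = ∅
complement {gray,teal,pink,gold,green}; its interior {gold}; cl(A) = X∖{gold} = {gray,teal,blue,pink,red,green}
boundary = {gray,teal,blue,pink,red,green} ∖ ∅ = {gray,teal,blue,pink,red,green}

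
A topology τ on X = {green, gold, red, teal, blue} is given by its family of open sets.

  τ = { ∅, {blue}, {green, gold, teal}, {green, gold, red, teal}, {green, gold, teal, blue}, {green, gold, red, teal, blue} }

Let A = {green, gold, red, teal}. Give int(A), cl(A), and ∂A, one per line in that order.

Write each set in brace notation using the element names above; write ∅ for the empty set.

int(A) = {green, gold, red, teal}
cl(A)  = {green, gold, red, teal}
∂A     = ∅

U open, U⊆A: ∅, {green, gold, teal}, {green, gold, red, teal}. int(A) = ⋃ = {green, gold, red, teal}
X∖A={blue}, int(X∖A)={blue}, hence cl(A)={green, gold, red, teal}
∂A: remove int from cl → ∅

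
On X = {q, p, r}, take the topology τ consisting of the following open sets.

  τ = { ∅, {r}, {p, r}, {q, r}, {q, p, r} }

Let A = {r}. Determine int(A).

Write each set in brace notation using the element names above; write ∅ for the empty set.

{r}

open subsets of A: ∅, {r}; so int(A) = {r}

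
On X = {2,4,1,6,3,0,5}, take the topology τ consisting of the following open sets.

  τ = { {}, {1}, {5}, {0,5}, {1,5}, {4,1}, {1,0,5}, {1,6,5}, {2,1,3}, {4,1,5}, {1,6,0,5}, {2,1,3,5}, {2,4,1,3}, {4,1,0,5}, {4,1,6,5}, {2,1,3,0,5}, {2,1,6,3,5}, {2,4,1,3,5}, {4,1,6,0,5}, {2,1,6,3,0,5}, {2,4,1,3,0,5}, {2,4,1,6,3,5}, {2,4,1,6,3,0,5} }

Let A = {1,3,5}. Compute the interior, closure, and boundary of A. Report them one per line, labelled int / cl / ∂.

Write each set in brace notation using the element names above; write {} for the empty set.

int(A) = {1,5}
cl(A)  = {2,4,1,6,3,0,5}
∂A     = {2,4,6,3,0}

open subsets of A: {}, {1}, {5}, {1,5}; so int(A) = {1,5}
closure: X∖int(X∖A) = X∖{} = {2,4,1,6,3,0,5}
∂A = {2,4,1,6,3,0,5} minus {1,5} = {2,4,6,3,0}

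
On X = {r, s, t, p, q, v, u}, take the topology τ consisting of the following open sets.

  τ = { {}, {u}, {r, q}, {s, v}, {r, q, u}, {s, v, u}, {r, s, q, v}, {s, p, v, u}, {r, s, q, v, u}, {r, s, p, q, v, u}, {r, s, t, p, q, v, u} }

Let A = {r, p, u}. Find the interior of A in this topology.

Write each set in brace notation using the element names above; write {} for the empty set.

{u}

opens ⊆ A: {}, {u}; union → int = {u}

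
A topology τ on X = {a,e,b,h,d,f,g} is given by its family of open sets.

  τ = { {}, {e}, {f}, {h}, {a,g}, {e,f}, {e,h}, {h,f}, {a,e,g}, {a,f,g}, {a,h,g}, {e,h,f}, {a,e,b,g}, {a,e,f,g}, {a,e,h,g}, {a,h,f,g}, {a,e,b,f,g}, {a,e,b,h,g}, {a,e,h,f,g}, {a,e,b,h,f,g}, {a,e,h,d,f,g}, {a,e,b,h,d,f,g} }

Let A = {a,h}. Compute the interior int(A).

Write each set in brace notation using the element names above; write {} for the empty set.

interior: largest open inside A is {h} (from {}, {h})

{h}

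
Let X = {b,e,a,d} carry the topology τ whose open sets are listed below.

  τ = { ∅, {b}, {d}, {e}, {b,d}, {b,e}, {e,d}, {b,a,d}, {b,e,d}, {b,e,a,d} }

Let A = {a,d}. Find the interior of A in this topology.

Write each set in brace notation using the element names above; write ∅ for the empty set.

opens ⊆ A: ∅, {d}; union → int = {d}

{d}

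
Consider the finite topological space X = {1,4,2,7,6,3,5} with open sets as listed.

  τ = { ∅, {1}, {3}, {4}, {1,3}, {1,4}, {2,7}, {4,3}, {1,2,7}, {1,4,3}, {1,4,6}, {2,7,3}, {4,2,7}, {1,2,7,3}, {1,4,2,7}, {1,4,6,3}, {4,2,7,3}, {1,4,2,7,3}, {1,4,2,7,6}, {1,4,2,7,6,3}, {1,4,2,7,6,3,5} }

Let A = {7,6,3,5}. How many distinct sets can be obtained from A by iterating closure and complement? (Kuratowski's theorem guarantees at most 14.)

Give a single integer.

complement {1,4,2}; its interior {1,4}; cl(A) = X∖{1,4} = {2,7,6,3,5}
With k = closure, c = complement:
  1. A     = {7,6,3,5}
  2. kA    = {2,7,6,3,5}
  3. cA    = {1,4,2}
  4. ckA   = {1,4}
  5. kcA   = {1,4,2,7,6,5}
  6. kckA  = {1,4,6,5}
  7. ckcA  = {3}
  8. ckckA = {2,7,3}
  9. kckcA = {3,5}
  10. kckckA = {2,7,3,5}
  11. ckckcA = {1,4,2,7,6}
  12. ckckckA = {1,4,6}
k, c of each give nothing new

12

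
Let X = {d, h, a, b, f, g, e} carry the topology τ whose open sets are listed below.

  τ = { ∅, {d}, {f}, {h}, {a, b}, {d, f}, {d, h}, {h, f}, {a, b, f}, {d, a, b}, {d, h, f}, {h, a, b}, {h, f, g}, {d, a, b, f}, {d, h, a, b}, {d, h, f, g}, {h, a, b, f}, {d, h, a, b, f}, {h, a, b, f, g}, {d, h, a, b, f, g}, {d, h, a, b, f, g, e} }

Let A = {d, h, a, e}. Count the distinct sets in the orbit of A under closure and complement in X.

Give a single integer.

cl via duality: int({b, f, g}) = {f}, so X∖{f} = {d, h, a, b, g, e}
Write k for closure, c for complement:
  1. A     = {d, h, a, e}
  2. kA    = {d, h, a, b, g, e}
  3. cA    = {b, f, g}
  4. ckA   = {f}
  5. kcA   = {a, b, f, g, e}
  6. kckA  = {f, g, e}
  7. ckcA  = {d, h}
  8. ckckA = {d, h, a, b}
  9. kckcA = {d, h, g, e}
  10. ckckcA = {a, b, f}
applying k or c yields no new set

10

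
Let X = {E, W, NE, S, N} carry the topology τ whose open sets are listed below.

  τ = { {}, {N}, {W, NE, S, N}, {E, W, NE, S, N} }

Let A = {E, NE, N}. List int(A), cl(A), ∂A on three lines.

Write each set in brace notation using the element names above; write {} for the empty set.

interior: largest open inside A is {N} (from {}, {N})
cl via duality: int({W, S}) = {}, so X∖{} = {E, W, NE, S, N}
cl∖int = {E, W, NE, S}

int(A) = {N}
cl(A)  = {E, W, NE, S, N}
∂A     = {E, W, NE, S}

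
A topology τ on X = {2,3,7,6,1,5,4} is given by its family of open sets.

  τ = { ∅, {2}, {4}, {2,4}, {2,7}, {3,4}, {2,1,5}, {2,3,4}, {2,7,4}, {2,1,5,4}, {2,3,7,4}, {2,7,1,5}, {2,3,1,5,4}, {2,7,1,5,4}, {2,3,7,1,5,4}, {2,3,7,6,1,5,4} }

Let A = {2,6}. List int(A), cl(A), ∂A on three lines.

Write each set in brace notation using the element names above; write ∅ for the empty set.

int(A) = {2}
cl(A)  = {2,7,6,1,5}
∂A     = {7,6,1,5}

interior: largest open inside A is {2} (from ∅, {2})
cl via duality: int({3,7,1,5,4}) = {3,4}, so X∖{3,4} = {2,7,6,1,5}
cl∖int = {7,6,1,5}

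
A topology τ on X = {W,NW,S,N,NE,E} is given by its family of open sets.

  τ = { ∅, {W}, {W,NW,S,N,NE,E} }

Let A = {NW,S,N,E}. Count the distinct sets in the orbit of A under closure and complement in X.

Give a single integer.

X∖A={W,NE}, int(X∖A)={W}, hence cl(A)={NW,S,N,NE,E}
Orbit (k=closure, c=complement):
  1. A     = {NW,S,N,E}
  2. kA    = {NW,S,N,NE,E}
  3. cA    = {W,NE}
  4. ckA   = {W}
  5. kcA   = {W,NW,S,N,NE,E}
  6. ckcA  = ∅
(closed under both — stop)

6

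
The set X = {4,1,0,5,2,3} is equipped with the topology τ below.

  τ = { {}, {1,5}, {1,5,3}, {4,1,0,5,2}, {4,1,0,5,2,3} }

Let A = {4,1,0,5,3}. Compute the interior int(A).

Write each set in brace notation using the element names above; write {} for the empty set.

{1,5,3}

U open, U⊆A: {}, {1,5}, {1,5,3}. int(A) = ⋃ = {1,5,3}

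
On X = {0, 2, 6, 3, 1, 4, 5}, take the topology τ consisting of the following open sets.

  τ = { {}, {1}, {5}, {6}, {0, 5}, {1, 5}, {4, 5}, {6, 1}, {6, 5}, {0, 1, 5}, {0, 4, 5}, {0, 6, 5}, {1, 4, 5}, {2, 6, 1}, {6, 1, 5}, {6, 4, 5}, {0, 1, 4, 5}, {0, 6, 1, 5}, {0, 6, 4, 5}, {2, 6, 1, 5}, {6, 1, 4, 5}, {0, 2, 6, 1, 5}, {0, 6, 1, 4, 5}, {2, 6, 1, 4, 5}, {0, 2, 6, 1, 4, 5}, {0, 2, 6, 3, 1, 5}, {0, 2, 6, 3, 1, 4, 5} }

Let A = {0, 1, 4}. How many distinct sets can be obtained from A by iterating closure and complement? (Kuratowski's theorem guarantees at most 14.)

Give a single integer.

X∖A={2, 6, 3, 5}, int(X∖A)={6, 5}, hence cl(A)={0, 2, 3, 1, 4}
Orbit (k=closure, c=complement):
  1. A     = {0, 1, 4}
  2. kA    = {0, 2, 3, 1, 4}
  3. cA    = {2, 6, 3, 5}
  4. ckA   = {6, 5}
  5. kcA   = {0, 2, 6, 3, 4, 5}
  6. ckcA  = {1}
  7. kckcA = {2, 3, 1}
  8. ckckcA = {0, 6, 4, 5}
(closed under both — stop)

8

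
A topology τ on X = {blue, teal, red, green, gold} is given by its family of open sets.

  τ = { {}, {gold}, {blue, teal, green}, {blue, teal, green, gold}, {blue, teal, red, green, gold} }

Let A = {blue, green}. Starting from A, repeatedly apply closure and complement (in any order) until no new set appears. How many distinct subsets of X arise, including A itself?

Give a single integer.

8

cl via duality: int({teal, red, gold}) = {gold}, so X∖{gold} = {blue, teal, red, green}
Write k for closure, c for complement:
  1. A     = {blue, green}
  2. kA    = {blue, teal, red, green}
  3. cA    = {teal, red, gold}
  4. ckA   = {gold}
  5. kcA   = {blue, teal, red, green, gold}
  6. kckA  = {red, gold}
  7. ckcA  = {}
  8. ckckA = {blue, teal, green}
applying k or c yields no new set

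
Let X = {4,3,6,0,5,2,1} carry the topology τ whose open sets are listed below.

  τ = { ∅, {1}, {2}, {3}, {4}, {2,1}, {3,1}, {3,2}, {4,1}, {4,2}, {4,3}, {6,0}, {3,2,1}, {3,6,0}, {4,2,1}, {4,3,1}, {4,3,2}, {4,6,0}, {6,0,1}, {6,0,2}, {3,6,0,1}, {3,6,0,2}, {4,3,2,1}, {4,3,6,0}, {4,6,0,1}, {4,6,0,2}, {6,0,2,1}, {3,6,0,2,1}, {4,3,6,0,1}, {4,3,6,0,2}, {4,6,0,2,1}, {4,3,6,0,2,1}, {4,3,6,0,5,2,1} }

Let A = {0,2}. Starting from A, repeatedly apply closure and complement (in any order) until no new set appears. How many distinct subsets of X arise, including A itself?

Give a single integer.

10

cl via duality: int({4,3,6,5,1}) = {4,3,1}, so X∖{4,3,1} = {6,0,5,2}
Write k for closure, c for complement:
  1. A     = {0,2}
  2. kA    = {6,0,5,2}
  3. cA    = {4,3,6,5,1}
  4. ckA   = {4,3,1}
  5. kcA   = {4,3,6,0,5,1}
  6. kckA  = {4,3,5,1}
  7. ckcA  = {2}
  8. ckckA = {6,0,2}
  9. kckcA = {5,2}
  10. ckckcA = {4,3,6,0,1}
applying k or c yields no new set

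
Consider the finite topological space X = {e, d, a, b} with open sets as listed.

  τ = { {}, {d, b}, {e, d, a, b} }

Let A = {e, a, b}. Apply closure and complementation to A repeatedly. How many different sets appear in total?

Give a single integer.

complement {d}; its interior {}; cl(A) = X∖{} = {e, d, a, b}
With k = closure, c = complement:
  1. A     = {e, a, b}
  2. kA    = {e, d, a, b}
  3. cA    = {d}
  4. ckA   = {}
k, c of each give nothing new

4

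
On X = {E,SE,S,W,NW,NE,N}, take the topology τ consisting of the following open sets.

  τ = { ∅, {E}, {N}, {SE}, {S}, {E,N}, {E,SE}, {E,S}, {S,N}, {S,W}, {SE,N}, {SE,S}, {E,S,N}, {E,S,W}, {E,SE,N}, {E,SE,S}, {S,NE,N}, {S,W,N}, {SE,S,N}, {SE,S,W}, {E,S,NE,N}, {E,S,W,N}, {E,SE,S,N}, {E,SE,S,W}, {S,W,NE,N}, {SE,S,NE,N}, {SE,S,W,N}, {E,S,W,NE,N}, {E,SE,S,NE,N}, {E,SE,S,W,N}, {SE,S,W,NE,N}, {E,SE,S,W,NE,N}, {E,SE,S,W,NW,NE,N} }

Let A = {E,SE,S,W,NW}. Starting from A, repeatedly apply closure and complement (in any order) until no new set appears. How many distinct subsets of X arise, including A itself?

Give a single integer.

6

cl via duality: int({NE,N}) = {N}, so X∖{N} = {E,SE,S,W,NW,NE}
Write k for closure, c for complement:
  1. A     = {E,SE,S,W,NW}
  2. kA    = {E,SE,S,W,NW,NE}
  3. cA    = {NE,N}
  4. ckA   = {N}
  5. kcA   = {NW,NE,N}
  6. ckcA  = {E,SE,S,W}
applying k or c yields no new set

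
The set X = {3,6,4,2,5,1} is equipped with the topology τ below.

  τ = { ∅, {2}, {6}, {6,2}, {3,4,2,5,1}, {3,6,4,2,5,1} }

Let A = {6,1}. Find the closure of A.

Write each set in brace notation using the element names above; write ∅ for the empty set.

{3,6,4,5,1}

cl via duality: int({3,4,2,5}) = {2}, so X∖{2} = {3,6,4,5,1}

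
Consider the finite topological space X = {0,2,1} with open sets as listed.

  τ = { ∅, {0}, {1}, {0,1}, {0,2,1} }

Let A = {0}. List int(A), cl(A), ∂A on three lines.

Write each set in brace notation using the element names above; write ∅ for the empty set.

interior: largest open inside A is {0} (from ∅, {0})
cl via duality: int({2,1}) = {1}, so X∖{1} = {0,2}
cl∖int = {2}

int(A) = {0}
cl(A)  = {0,2}
∂A     = {2}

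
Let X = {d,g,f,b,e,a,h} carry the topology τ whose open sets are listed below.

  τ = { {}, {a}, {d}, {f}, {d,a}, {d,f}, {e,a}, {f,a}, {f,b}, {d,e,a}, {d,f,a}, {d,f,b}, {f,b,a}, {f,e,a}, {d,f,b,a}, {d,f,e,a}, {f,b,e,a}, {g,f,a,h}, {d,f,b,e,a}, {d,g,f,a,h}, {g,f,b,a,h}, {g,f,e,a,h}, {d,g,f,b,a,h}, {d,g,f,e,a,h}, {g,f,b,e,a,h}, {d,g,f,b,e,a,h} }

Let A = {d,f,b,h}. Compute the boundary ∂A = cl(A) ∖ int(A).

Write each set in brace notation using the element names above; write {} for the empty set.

open subsets of A: {}, {f}, {d}, {f,b}, {d,f}, {d,f,b}; so int(A) = {d,f,b}
closure: X∖int(X∖A) = X∖{e,a} = {d,g,f,b,h}
∂A = {d,g,f,b,h} minus {d,f,b} = {g,h}

{g,h}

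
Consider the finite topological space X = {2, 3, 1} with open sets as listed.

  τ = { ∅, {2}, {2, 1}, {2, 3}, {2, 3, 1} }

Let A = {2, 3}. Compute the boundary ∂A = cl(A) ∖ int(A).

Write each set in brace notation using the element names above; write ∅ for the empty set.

{1}

opens ⊆ A: ∅, {2}, {2, 3}; union → int = {2, 3}
complement {1}; its interior ∅; cl(A) = X∖∅ = {2, 3, 1}
boundary = {2, 3, 1} ∖ {2, 3} = {1}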